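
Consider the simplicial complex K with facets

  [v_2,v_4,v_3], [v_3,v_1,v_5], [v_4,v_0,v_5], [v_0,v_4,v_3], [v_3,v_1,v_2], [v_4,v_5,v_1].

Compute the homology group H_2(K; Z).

We work with the vertex ordering v_0 < v_1 < v_2 < v_3 < v_4 < v_5. The simplices of K, each written with vertices in increasing order, are:

  0-simplices (6): [v_0], [v_1], [v_2], [v_3], [v_4], [v_5]
  1-simplices (12): [v_0,v_3], [v_0,v_4], [v_0,v_5], [v_1,v_2], [v_1,v_3], [v_1,v_4], [v_1,v_5], [v_2,v_3], [v_2,v_4], [v_3,v_4], [v_3,v_5], [v_4,v_5]
  2-simplices (6): [v_0,v_3,v_4], [v_0,v_4,v_5], [v_1,v_2,v_3], [v_1,v_3,v_5], [v_1,v_4,v_5], [v_2,v_3,v_4]

so the chain groups are C_0 ≅ Z^6, C_1 ≅ Z^12, C_2 ≅ Z^6.

The boundary map ∂_1: C_1 → C_0 is given by ∂[p,q] = [q] − [p].
The resulting 6×12 matrix has rank 5, and its Smith normal form has invariant factors (1,1,1,1,1).

∂_2: C_2 → C_1 acts by ∂[p,q,r] = [q,r] − [p,r] + [p,q]. For instance
  ∂[v_1,v_3,v_5] = [v_3,v_5] − [v_1,v_5] + [v_1,v_3],
  ∂[v_0,v_3,v_4] = [v_3,v_4] − [v_0,v_4] + [v_0,v_3].
This gives a 12×6 integer matrix of rank 6; reducing to Smith normal form yields diagonal entries (1,1,1,1,1,1).

From H_k ≅ ker(∂_k) / im(∂_{k+1}) we obtain:

  H_2: rank ker ∂_2 − rank ∂_3 = (6 − 6) − 0 = 0, and there is no ∂_3, so H_2 ≅ 0.

H_2 ≅ 0.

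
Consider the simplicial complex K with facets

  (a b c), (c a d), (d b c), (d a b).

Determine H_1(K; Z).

H_1 = 0.

Fix the vertex order a < b < c < d and write every simplex with vertices in increasing order. Then dim K = 2 and the simplices of K are:

  0-simplices (4): a, b, c, d
  1-simplices (6): ab, ac, ad, bc, bd, cd
  2-simplices (4): abc, abd, acd, bcd

giving chain groups C_0 ≅ Z^4, C_1 ≅ Z^6, C_2 ≅ Z^4.

Boundary ∂_1: C_1 → C_0 sends each edge [p,q] (with p < q) to q − p. For instance
  ∂bc = c − b.
The resulting 4×6 matrix has rank 3, and its Smith normal form has invariant factors (1,1,1).

∂_2: C_2 → C_1 acts by ∂[p,q,r] = [q,r] − [p,r] + [p,q]. For instance
  ∂abc = bc − ac + ab,
  ∂acd = cd − ad + ac.
The 6×4 boundary matrix has rank 3 and Smith normal form diag(1,1,1).

Reading off H_k = ker ∂_k / im ∂_{k+1}:

  H_1: rank ker ∂_1 − rank ∂_2 = (6 − 3) − 3 = 0, and the invariant factors of ∂_2 are all 1, so H_1 ≅ 0.

(K is a triangulation of the 2-sphere S^2.)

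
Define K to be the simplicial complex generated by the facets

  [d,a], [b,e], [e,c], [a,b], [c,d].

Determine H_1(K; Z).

H_1 = Z.

Take the total order a < b < c < d < e on the vertex set. Then K (dimension 1) consists of the simplices:

  0-simplices (5): a, b, c, d, e
  1-simplices (5): ab, ad, be, cd, ce

giving chain groups C_0 ≅ Z^5, C_1 ≅ Z^5.

Boundary ∂_1: C_1 → C_0 is given by ∂[p,q] = [q] − [p]. For instance
  ∂ce = e − c.
The 5×5 boundary matrix has rank 4 and Smith normal form diag(1,1,1,1).

Reading off H_k = ker ∂_k / im ∂_{k+1}:

  H_1: rank ker ∂_1 − rank ∂_2 = (5 − 4) − 0 = 1, and there is no ∂_2, so H_1 ≅ Z.

(K is a triangulation of the circle S^1.)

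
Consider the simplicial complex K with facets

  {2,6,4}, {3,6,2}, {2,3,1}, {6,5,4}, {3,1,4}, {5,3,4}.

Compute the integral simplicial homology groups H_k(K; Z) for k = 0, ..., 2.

H_0 = Z,  H_1 = Z,  H_2 = 0.

Take the total order 1 < 2 < 3 < 4 < 5 < 6 on the vertex set. Then K (dimension 2) consists of the simplices:

  0-simplices (6): [1], [2], [3], [4], [5], [6]
  1-simplices (12): [1,2], [1,3], [1,4], [2,3], [2,4], [2,6], [3,4], [3,5], [3,6], [4,5], [4,6], [5,6]
  2-simplices (6): [1,2,3], [1,3,4], [2,3,6], [2,4,6], [3,4,5], [4,5,6]

giving chain groups C_0 ≅ Z^6, C_1 ≅ Z^12, C_2 ≅ Z^6.

∂_1: C_1 → C_0 maps an edge to its endpoints' difference, ∂[p,q] = q − p. For instance
  ∂[1,4] = [4] − [1].
This gives a 6×12 integer matrix of rank 5; reducing to Smith normal form yields diagonal entries (1,1,1,1,1).

The boundary map ∂_2: C_2 → C_1 sends each 2-simplex [p,q,r] to [q,r] − [p,r] + [p,q]. For instance
  ∂[1,2,3] = [2,3] − [1,3] + [1,2],
  ∂[4,5,6] = [5,6] − [4,6] + [4,5].
The resulting 12×6 matrix has rank 6, and its Smith normal form has invariant factors (1,1,1,1,1,1).

Reading off H_k = ker ∂_k / im ∂_{k+1}:

  H_0: rank C_0 − rank ∂_1 = 6 − 5 = 1, and the invariant factors of ∂_1 are all 1, so H_0 = Z.
  H_1: rank ker ∂_1 − rank ∂_2 = (12 − 5) − 6 = 1, and the invariant factors of ∂_2 are all 1, so H_1 = Z.
  H_2: rank ker ∂_2 − rank ∂_3 = (6 − 6) − 0 = 0, and there is no ∂_3, so H_2 = 0.

As a check, the Euler characteristic is 6 − 12 + 6 = 0, which agrees with 1 − 1 + 0 = 0.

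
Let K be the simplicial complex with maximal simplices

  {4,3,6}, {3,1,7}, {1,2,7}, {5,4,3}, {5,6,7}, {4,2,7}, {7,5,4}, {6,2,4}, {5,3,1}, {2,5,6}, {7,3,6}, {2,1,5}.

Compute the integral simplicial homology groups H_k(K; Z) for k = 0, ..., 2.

Fix the vertex order 1 < 2 < 3 < 4 < 5 < 6 < 7 and write every simplex with vertices in increasing order. Then dim K = 2 and the simplices of K are:

  0-simplices (7): [1], [2], [3], [4], [5], [6], [7]
  1-simplices (18): [1,2], [1,3], [1,5], [1,7], [2,4], [2,5], [2,6], [2,7], [3,4], [3,5], [3,6], [3,7], [4,5], [4,6], [4,7], [5,6], [5,7], [6,7]
  2-simplices (12): [1,2,5], [1,2,7], [1,3,5], [1,3,7], [2,4,6], [2,4,7], [2,5,6], [3,4,5], [3,4,6], [3,6,7], [4,5,7], [5,6,7]

Hence C_0 ≅ Z^7, C_1 ≅ Z^18, C_2 ≅ Z^12.

∂_1: C_1 → C_0 is given by ∂[p,q] = [q] − [p]. For instance
  ∂[1,7] = [7] − [1].
As a 7×18 matrix over Z this has rank 6, with invariant factors (1,1,1,1,1,1).

The boundary map ∂_2: C_2 → C_1 maps a triangle to the signed sum of its edges. For instance
  ∂[4,5,7] = [5,7] − [4,7] + [4,5],
  ∂[1,2,5] = [2,5] − [1,5] + [1,2].
This gives a 18×12 integer matrix of rank 12; reducing to Smith normal form yields diagonal entries (1,1,1,1,1,1,1,1,1,1,1,2).

Computing H_k = (kernel of ∂_k) / (image of ∂_{k+1}):

  H_0: rank C_0 − rank ∂_1 = 7 − 6 = 1, and the invariant factors of ∂_1 are all 1, so H_0 = Z.
  H_1: rank ker ∂_1 − rank ∂_2 = (18 − 6) − 12 = 0, and ∂_2 has invariant factor 2 > 1, so H_1 = Z/2.
  H_2: rank ker ∂_2 − rank ∂_3 = (12 − 12) − 0 = 0, and there is no ∂_3, so H_2 = 0.

(K is a triangulation of the real projective plane RP^2.)

H_0 ≅ Z,  H_1 ≅ Z/2,  H_2 = 0.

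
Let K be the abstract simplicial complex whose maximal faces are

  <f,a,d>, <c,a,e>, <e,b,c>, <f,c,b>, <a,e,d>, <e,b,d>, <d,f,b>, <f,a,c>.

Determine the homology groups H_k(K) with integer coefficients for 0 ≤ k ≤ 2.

Order the vertices as a < b < c < d < e < f. Listing each simplex with vertices in this order, K has dimension 2 with simplices:

  0-simplices (6): a, b, c, d, e, f
  1-simplices (12): ac, ad, ae, af, bc, bd, be, bf, ce, cf, de, df
  2-simplices (8): ace, acf, ade, adf, bce, bcf, bde, bdf

Hence C_0 ≅ Z^6, C_1 ≅ Z^12, C_2 ≅ Z^8.

Boundary ∂_1: C_1 → C_0 maps an edge to its endpoints' difference, ∂[p,q] = q − p. For instance
  ∂de = e − d.
The resulting 6×12 matrix has rank 5, and its Smith normal form has invariant factors (1,1,1,1,1).

∂_2: C_2 → C_1 sends each 2-simplex [p,q,r] to [q,r] − [p,r] + [p,q]. For instance
  ∂bde = de − be + bd,
  ∂bce = ce − be + bc.
The resulting 12×8 matrix has rank 7, and its Smith normal form has invariant factors (1,1,1,1,1,1,1).

From H_k ≅ ker(∂_k) / im(∂_{k+1}) we obtain:

  H_0: rank C_0 − rank ∂_1 = 6 − 5 = 1, and the invariant factors of ∂_1 are all 1, so H_0 = Z.
  H_1: rank ker ∂_1 − rank ∂_2 = (12 − 5) − 7 = 0, and the invariant factors of ∂_2 are all 1, so H_1 = 0.
  H_2: rank ker ∂_2 − rank ∂_3 = (8 − 7) − 0 = 1, and there is no ∂_3, so H_2 = Z.

As a check, the Euler characteristic is 6 − 12 + 8 = 2, which agrees with 1 − 0 + 1 = 2.
(K is a triangulation of the 2-sphere S^2.)

H_0 = Z,  H_1 = 0,  H_2 = Z.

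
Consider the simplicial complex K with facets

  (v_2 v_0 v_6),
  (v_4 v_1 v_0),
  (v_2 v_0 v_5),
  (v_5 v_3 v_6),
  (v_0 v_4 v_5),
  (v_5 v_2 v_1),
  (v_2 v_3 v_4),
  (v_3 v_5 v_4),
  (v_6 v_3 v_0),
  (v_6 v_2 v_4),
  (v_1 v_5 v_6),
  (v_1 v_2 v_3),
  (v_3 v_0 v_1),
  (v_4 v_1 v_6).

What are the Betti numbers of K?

Order the vertices as v_0 < v_1 < v_2 < v_3 < v_4 < v_5 < v_6. Listing each simplex with vertices in this order, K has dimension 2 with simplices:

  0-simplices (7): [v_0], [v_1], [v_2], [v_3], [v_4], [v_5], [v_6]
  1-simplices (21): (21 of them)
  2-simplices (14): (14 of them)

so the chain groups are C_0 ≅ Z^7, C_1 ≅ Z^21, C_2 ≅ Z^14.

The boundary map ∂_1: C_1 → C_0 is given by ∂[p,q] = [q] − [p]. For instance
  ∂[v_2,v_6] = [v_6] − [v_2].
This gives a 7×21 integer matrix of rank 6; reducing to Smith normal form yields diagonal entries (1,1,1,1,1,1).

The boundary map ∂_2: C_2 → C_1 maps a triangle to the signed sum of its edges. For instance
  ∂[v_0,v_2,v_6] = [v_2,v_6] − [v_0,v_6] + [v_0,v_2],
  ∂[v_0,v_1,v_4] = [v_1,v_4] − [v_0,v_4] + [v_0,v_1].
This gives a 21×14 integer matrix of rank 13; reducing to Smith normal form yields diagonal entries (1,1,1,1,1,1,1,1,1,1,1,1,1).

Now H_k = ker ∂_k / im ∂_{k+1}, so:

  H_0: rank C_0 − rank ∂_1 = 7 − 6 = 1, and the invariant factors of ∂_1 are all 1, so H_0 ≅ Z.
  H_1: rank ker ∂_1 − rank ∂_2 = (21 − 6) − 13 = 2, and the invariant factors of ∂_2 are all 1, so H_1 ≅ Z^2.
  H_2: rank ker ∂_2 − rank ∂_3 = (14 − 13) − 0 = 1, and there is no ∂_3, so H_2 ≅ Z.

As a check, the Euler characteristic is 7 − 21 + 14 = 0, which agrees with 1 − 2 + 1 = 0.
(K is a triangulation of the torus T^2.)

Hence the Betti numbers are b_0 = 1, b_1 = 2, b_2 = 1.

b_0 = 1, b_1 = 2, b_2 = 1.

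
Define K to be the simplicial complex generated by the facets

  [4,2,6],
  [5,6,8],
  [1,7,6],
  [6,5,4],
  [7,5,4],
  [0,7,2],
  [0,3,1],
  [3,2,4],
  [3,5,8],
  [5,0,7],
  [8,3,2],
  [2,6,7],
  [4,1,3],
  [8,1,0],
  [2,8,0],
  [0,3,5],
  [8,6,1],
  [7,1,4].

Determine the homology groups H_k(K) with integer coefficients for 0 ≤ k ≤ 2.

Fix the vertex order 0 < 1 < 2 < 3 < 4 < 5 < 6 < 7 < 8 and write every simplex with vertices in increasing order. Then dim K = 2 and the simplices of K are:

  0-simplices (9): [0], [1], [2], [3], [4], [5], [6], [7], [8]
  1-simplices (27): (27 of them)
  2-simplices (18): [0,1,3], [0,1,8], [0,2,7], [0,2,8], [0,3,5], [0,5,7], [1,3,4], [1,4,7], [1,6,7], [1,6,8], [2,3,4], [2,3,8], [2,4,6], [2,6,7], [3,5,8], [4,5,6], [4,5,7], [5,6,8]

so the chain groups are C_0 ≅ Z^9, C_1 ≅ Z^27, C_2 ≅ Z^18.

∂_1: C_1 → C_0 sends each edge [p,q] (with p < q) to q − p.
This gives a 9×27 integer matrix of rank 8; reducing to Smith normal form yields diagonal entries (1,1,1,1,1,1,1,1).

The boundary map ∂_2: C_2 → C_1 sends each 2-simplex [p,q,r] to [q,r] − [p,r] + [p,q]. For instance
  ∂[5,6,8] = [6,8] − [5,8] + [5,6],
  ∂[0,3,5] = [3,5] − [0,5] + [0,3].
The 27×18 boundary matrix has rank 18 and Smith normal form diag(1,1,1,1,1,1,1,1,1,1,1,1,1,1,1,1,1,2).

From H_k ≅ ker(∂_k) / im(∂_{k+1}) we obtain:

  H_0: rank C_0 − rank ∂_1 = 9 − 8 = 1, and the invariant factors of ∂_1 are all 1, so H_0 = Z.
  H_1: rank ker ∂_1 − rank ∂_2 = (27 − 8) − 18 = 1, and ∂_2 has invariant factor 2 > 1, so H_1 = Z ⊕ Z/2Z.
  H_2: rank ker ∂_2 − rank ∂_3 = (18 − 18) − 0 = 0, and there is no ∂_3, so H_2 = 0.

As a check, the Euler characteristic is 9 − 27 + 18 = 0, which agrees with 1 − 1 + 0 = 0.

H_0 ≅ Z,  H_1 ≅ Z ⊕ Z/2Z,  H_2 = 0.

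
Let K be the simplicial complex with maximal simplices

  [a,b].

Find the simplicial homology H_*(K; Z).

H_0 ≅ Z,  H_1 = 0.

Fix the vertex order a < b and write every simplex with vertices in increasing order. Then dim K = 1 and the simplices of K are:

  0-simplices (2): a, b
  1-simplices (1): ab

so the chain groups are C_0 ≅ Z^2, C_1 ≅ Z^1.

Boundary ∂_1: C_1 → C_0 maps an edge to its endpoints' difference, ∂[p,q] = q − p. For instance
  ∂ab = b − a.
The 2×1 boundary matrix has rank 1 and Smith normal form diag(1).

From H_k ≅ ker(∂_k) / im(∂_{k+1}) we obtain:

  H_0: rank C_0 − rank ∂_1 = 2 − 1 = 1, and the invariant factors of ∂_1 are all 1, so H_0 ≅ Z.
  H_1: rank ker ∂_1 − rank ∂_2 = (1 − 1) − 0 = 0, and there is no ∂_2, so H_1 ≅ 0.

As a check, the Euler characteristic is 2 − 1 = 1, which agrees with 1 − 0 = 1.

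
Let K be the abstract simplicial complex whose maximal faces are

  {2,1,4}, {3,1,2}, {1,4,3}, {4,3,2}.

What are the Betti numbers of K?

b_0 = 1, b_1 = 0, b_2 = 1.

Fix the vertex order 1 < 2 < 3 < 4 and write every simplex with vertices in increasing order. Then dim K = 2 and the simplices of K are:

  0-simplices (4): [1], [2], [3], [4]
  1-simplices (6): [1,2], [1,3], [1,4], [2,3], [2,4], [3,4]
  2-simplices (4): [1,2,3], [1,2,4], [1,3,4], [2,3,4]

giving chain groups C_0 ≅ Z^4, C_1 ≅ Z^6, C_2 ≅ Z^4.

∂_1: C_1 → C_0 is given by ∂[p,q] = [q] − [p]. For instance
  ∂[2,3] = [3] − [2].
This gives a 4×6 integer matrix of rank 3; reducing to Smith normal form yields diagonal entries (1,1,1).

∂_2: C_2 → C_1 acts by ∂[p,q,r] = [q,r] − [p,r] + [p,q]. For instance
  ∂[1,3,4] = [3,4] − [1,4] + [1,3],
  ∂[2,3,4] = [3,4] − [2,4] + [2,3].
The 6×4 boundary matrix has rank 3 and Smith normal form diag(1,1,1).

From H_k ≅ ker(∂_k) / im(∂_{k+1}) we obtain:

  H_0: rank C_0 − rank ∂_1 = 4 − 3 = 1, and the invariant factors of ∂_1 are all 1, so H_0 = Z.
  H_1: rank ker ∂_1 − rank ∂_2 = (6 − 3) − 3 = 0, and the invariant factors of ∂_2 are all 1, so H_1 = 0.
  H_2: rank ker ∂_2 − rank ∂_3 = (4 − 3) − 0 = 1, and there is no ∂_3, so H_2 = Z.

Hence the Betti numbers are b_0 = 1, b_1 = 0, b_2 = 1.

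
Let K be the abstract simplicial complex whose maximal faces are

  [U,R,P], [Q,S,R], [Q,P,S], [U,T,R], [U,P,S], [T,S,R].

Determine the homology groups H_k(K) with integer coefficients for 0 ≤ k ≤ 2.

H_0 ≅ Z,  H_1 ≅ Z,  H_2 = 0.

Fix the vertex order P < Q < R < S < T < U and write every simplex with vertices in increasing order. Then dim K = 2 and the simplices of K are:

  0-simplices (6): P, Q, R, S, T, U
  1-simplices (12): PQ, PR, PS, PU, QR, QS, RS, RT, RU, ST, SU, TU
  2-simplices (6): PQS, PRU, PSU, QRS, RST, RTU

so the chain groups are C_0 ≅ Z^6, C_1 ≅ Z^12, C_2 ≅ Z^6.

The boundary map ∂_1: C_1 → C_0 maps an edge to its endpoints' difference, ∂[p,q] = q − p. For instance
  ∂RU = U − R.
The resulting 6×12 matrix has rank 5, and its Smith normal form has invariant factors (1,1,1,1,1).

The boundary map ∂_2: C_2 → C_1 maps a triangle to the signed sum of its edges. For instance
  ∂QRS = RS − QS + QR,
  ∂PQS = QS − PS + PQ.
The resulting 12×6 matrix has rank 6, and its Smith normal form has invariant factors (1,1,1,1,1,1).

From H_k ≅ ker(∂_k) / im(∂_{k+1}) we obtain:

  H_0: rank C_0 − rank ∂_1 = 6 − 5 = 1, and the invariant factors of ∂_1 are all 1, so H_0 ≅ Z.
  H_1: rank ker ∂_1 − rank ∂_2 = (12 − 5) − 6 = 1, and the invariant factors of ∂_2 are all 1, so H_1 ≅ Z.
  H_2: rank ker ∂_2 − rank ∂_3 = (6 − 6) − 0 = 0, and there is no ∂_3, so H_2 ≅ 0.

(K is a triangulation of the cylinder S^1 x I.)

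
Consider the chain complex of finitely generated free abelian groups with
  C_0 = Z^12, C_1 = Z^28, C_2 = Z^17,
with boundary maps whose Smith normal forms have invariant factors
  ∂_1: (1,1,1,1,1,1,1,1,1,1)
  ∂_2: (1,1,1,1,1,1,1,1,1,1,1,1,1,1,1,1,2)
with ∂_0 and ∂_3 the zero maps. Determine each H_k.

H_0 ≅ Z^2,  H_1 ≅ Z ⊕ Z_2,  H_2 = 0.

H_0: b_0 = 12 − 0 − 10 = 2; torsion from ∂_1 factors > 1: none. So H_0 ≅ Z^2.
H_1: b_1 = 28 − 10 − 17 = 1; torsion from ∂_2 factors > 1: [2]. So H_1 ≅ Z ⊕ Z_2.
H_2: b_2 = 17 − 17 − 0 = 0; torsion from ∂_3 factors > 1: none. So H_2 ≅ 0.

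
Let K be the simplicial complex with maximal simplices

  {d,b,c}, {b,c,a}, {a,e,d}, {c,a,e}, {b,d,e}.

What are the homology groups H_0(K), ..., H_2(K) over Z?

Take the total order a < b < c < d < e on the vertex set. Then K (dimension 2) consists of the simplices:

  0-simplices (5): a, b, c, d, e
  1-simplices (10): ab, ac, ad, ae, bc, bd, be, cd, ce, de
  2-simplices (5): abc, ace, ade, bcd, bde

Hence C_0 ≅ Z^5, C_1 ≅ Z^10, C_2 ≅ Z^5.

The boundary map ∂_1: C_1 → C_0 is given by ∂[p,q] = [q] − [p]. For instance
  ∂ac = c − a.
This gives a 5×10 integer matrix of rank 4; reducing to Smith normal form yields diagonal entries (1,1,1,1).

∂_2: C_2 → C_1 acts by ∂[p,q,r] = [q,r] − [p,r] + [p,q]. For instance
  ∂abc = bc − ac + ab,
  ∂bde = de − be + bd.
The resulting 10×5 matrix has rank 5, and its Smith normal form has invariant factors (1,1,1,1,1).

From H_k ≅ ker(∂_k) / im(∂_{k+1}) we obtain:

  H_0: rank C_0 − rank ∂_1 = 5 − 4 = 1, and the invariant factors of ∂_1 are all 1, so H_0 ≅ Z.
  H_1: rank ker ∂_1 − rank ∂_2 = (10 − 4) − 5 = 1, and the invariant factors of ∂_2 are all 1, so H_1 ≅ Z.
  H_2: rank ker ∂_2 − rank ∂_3 = (5 − 5) − 0 = 0, and there is no ∂_3, so H_2 ≅ 0.

H_0 = Z,  H_1 = Z,  H_2 = 0.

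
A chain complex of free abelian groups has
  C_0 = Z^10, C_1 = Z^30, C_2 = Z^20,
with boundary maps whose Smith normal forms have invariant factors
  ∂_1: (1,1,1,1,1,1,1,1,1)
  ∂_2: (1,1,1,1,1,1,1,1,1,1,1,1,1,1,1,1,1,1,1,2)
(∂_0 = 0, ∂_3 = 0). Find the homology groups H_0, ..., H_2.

H_0: b_0 = 10 − 0 − 9 = 1; torsion from ∂_1 factors > 1: none. So H_0 ≅ Z.
H_1: b_1 = 30 − 9 − 20 = 1; torsion from ∂_2 factors > 1: [2]. So H_1 ≅ Z ⊕ Z/2Z.
H_2: b_2 = 20 − 20 − 0 = 0; torsion from ∂_3 factors > 1: none. So H_2 ≅ 0.

H_0 ≅ Z,  H_1 ≅ Z ⊕ Z/2Z,  H_2 = 0.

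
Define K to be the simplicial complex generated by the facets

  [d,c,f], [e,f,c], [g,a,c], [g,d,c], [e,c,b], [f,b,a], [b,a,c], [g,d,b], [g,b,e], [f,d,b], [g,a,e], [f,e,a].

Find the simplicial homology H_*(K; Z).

H_0 = Z,  H_1 = Z/2,  H_2 = 0.

Fix the vertex order a < b < c < d < e < f < g and write every simplex with vertices in increasing order. Then dim K = 2 and the simplices of K are:

  0-simplices (7): a, b, c, d, e, f, g
  1-simplices (18): ab, ac, ae, af, ag, bc, bd, be, bf, bg, cd, ce, cf, cg, df, dg, ef, eg
  2-simplices (12): abc, abf, acg, aef, aeg, bce, bdf, bdg, beg, cdf, cdg, cef

so the chain groups are C_0 ≅ Z^7, C_1 ≅ Z^18, C_2 ≅ Z^12.

Boundary ∂_1: C_1 → C_0 is given by ∂[p,q] = [q] − [p]. For instance
  ∂bc = c − b.
As a 7×18 matrix over Z this has rank 6, with invariant factors (1,1,1,1,1,1).

The boundary map ∂_2: C_2 → C_1 maps a triangle to the signed sum of its edges. For instance
  ∂aeg = eg − ag + ae,
  ∂aef = ef − af + ae.
This gives a 18×12 integer matrix of rank 12; reducing to Smith normal form yields diagonal entries (1,1,1,1,1,1,1,1,1,1,1,2).

Now H_k = ker ∂_k / im ∂_{k+1}, so:

  H_0: rank C_0 − rank ∂_1 = 7 − 6 = 1, and the invariant factors of ∂_1 are all 1, so H_0 ≅ Z.
  H_1: rank ker ∂_1 − rank ∂_2 = (18 − 6) − 12 = 0, and ∂_2 has invariant factor 2 > 1, so H_1 ≅ Z/2.
  H_2: rank ker ∂_2 − rank ∂_3 = (12 − 12) − 0 = 0, and there is no ∂_3, so H_2 ≅ 0.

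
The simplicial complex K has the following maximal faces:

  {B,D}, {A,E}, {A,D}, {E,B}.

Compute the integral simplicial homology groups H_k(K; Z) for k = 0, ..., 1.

H_0 = Z,  H_1 = Z.

Take the total order A < B < D < E on the vertex set. Then K (dimension 1) consists of the simplices:

  0-simplices (4): A, B, D, E
  1-simplices (4): AD, AE, BD, BE

giving chain groups C_0 ≅ Z^4, C_1 ≅ Z^4.

∂_1: C_1 → C_0 is given by ∂[p,q] = [q] − [p]. For instance
  ∂AD = D − A.
This gives a 4×4 integer matrix of rank 3; reducing to Smith normal form yields diagonal entries (1,1,1).

From H_k ≅ ker(∂_k) / im(∂_{k+1}) we obtain:

  H_0: rank C_0 − rank ∂_1 = 4 − 3 = 1, and the invariant factors of ∂_1 are all 1, so H_0 = Z.
  H_1: rank ker ∂_1 − rank ∂_2 = (4 − 3) − 0 = 1, and there is no ∂_2, so H_1 = Z.

As a check, the Euler characteristic is 4 − 4 = 0, which agrees with 1 − 1 = 0.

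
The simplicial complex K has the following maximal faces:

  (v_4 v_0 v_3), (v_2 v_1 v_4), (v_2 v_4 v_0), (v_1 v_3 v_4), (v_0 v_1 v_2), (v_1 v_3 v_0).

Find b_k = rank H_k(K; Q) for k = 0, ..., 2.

b_0 = 1, b_1 = 0, b_2 = 1.

Take the total order v_0 < v_1 < v_2 < v_3 < v_4 on the vertex set. Then K (dimension 2) consists of the simplices:

  0-simplices (5): [v_0], [v_1], [v_2], [v_3], [v_4]
  1-simplices (9): [v_0,v_1], [v_0,v_2], [v_0,v_3], [v_0,v_4], [v_1,v_2], [v_1,v_3], [v_1,v_4], [v_2,v_4], [v_3,v_4]
  2-simplices (6): [v_0,v_1,v_2], [v_0,v_1,v_3], [v_0,v_2,v_4], [v_0,v_3,v_4], [v_1,v_2,v_4], [v_1,v_3,v_4]

Hence C_0 ≅ Z^5, C_1 ≅ Z^9, C_2 ≅ Z^6.

∂_1: C_1 → C_0 is given by ∂[p,q] = [q] − [p]. For instance
  ∂[v_0,v_2] = [v_2] − [v_0].
As a 5×9 matrix over Z this has rank 4, with invariant factors (1,1,1,1).

Boundary ∂_2: C_2 → C_1 maps a triangle to the signed sum of its edges. For instance
  ∂[v_0,v_3,v_4] = [v_3,v_4] − [v_0,v_4] + [v_0,v_3],
  ∂[v_1,v_2,v_4] = [v_2,v_4] − [v_1,v_4] + [v_1,v_2].
The resulting 9×6 matrix has rank 5, and its Smith normal form has invariant factors (1,1,1,1,1).

From H_k ≅ ker(∂_k) / im(∂_{k+1}) we obtain:

  H_0: rank C_0 − rank ∂_1 = 5 − 4 = 1, and the invariant factors of ∂_1 are all 1, so H_0 = Z.
  H_1: rank ker ∂_1 − rank ∂_2 = (9 − 4) − 5 = 0, and the invariant factors of ∂_2 are all 1, so H_1 = 0.
  H_2: rank ker ∂_2 − rank ∂_3 = (6 − 5) − 0 = 1, and there is no ∂_3, so H_2 = Z.

As a check, the Euler characteristic is 5 − 9 + 6 = 2, which agrees with 1 − 0 + 1 = 2.

Hence the Betti numbers are b_0 = 1, b_1 = 0, b_2 = 1.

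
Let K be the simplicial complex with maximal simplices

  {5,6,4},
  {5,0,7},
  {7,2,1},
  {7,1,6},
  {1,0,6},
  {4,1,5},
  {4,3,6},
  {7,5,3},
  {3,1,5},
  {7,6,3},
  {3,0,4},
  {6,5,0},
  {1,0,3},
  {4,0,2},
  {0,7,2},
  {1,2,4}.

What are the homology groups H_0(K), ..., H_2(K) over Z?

H_0 = Z,  H_1 = Z^2,  H_2 = Z.

K has 8 vertices, 24 edges, 16 triangles.
rank ∂_0 = 0, rank ∂_1 = 7 ⇒ b_0 = 8 − 0 − 7 = 1; all invariant factors of ∂_1 are 1 so no torsion. So H_0 ≅ Z.
rank ∂_1 = 7, rank ∂_2 = 15 ⇒ b_1 = 24 − 7 − 15 = 2; all invariant factors of ∂_2 are 1 so no torsion. So H_1 ≅ Z^2.
rank ∂_2 = 15, rank ∂_3 = 0 ⇒ b_2 = 16 − 15 − 0 = 1. So H_2 ≅ Z.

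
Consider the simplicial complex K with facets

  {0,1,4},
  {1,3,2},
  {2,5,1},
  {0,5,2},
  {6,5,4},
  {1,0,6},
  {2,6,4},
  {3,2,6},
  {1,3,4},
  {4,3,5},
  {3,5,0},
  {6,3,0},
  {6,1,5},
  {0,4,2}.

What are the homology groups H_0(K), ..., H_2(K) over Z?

Fix the vertex order 0 < 1 < 2 < 3 < 4 < 5 < 6 and write every simplex with vertices in increasing order. Then dim K = 2 and the simplices of K are:

  0-simplices (7): [0], [1], [2], [3], [4], [5], [6]
  1-simplices (21): [0,1], [0,2], [0,3], [0,4], [0,5], [0,6], [1,2], [1,3], [1,4], [1,5], [1,6], [2,3], [2,4], [2,5], [2,6], [3,4], [3,5], [3,6], [4,5], [4,6], [5,6]
  2-simplices (14): [0,1,4], [0,1,6], [0,2,4], [0,2,5], [0,3,5], [0,3,6], [1,2,3], [1,2,5], [1,3,4], [1,5,6], [2,3,6], [2,4,6], [3,4,5], [4,5,6]

Hence C_0 ≅ Z^7, C_1 ≅ Z^21, C_2 ≅ Z^14.

Boundary ∂_1: C_1 → C_0 sends each edge [p,q] (with p < q) to q − p. For instance
  ∂[0,4] = [4] − [0].
The 7×21 boundary matrix has rank 6 and Smith normal form diag(1,1,1,1,1,1).

∂_2: C_2 → C_1 sends each 2-simplex [p,q,r] to [q,r] − [p,r] + [p,q]. For instance
  ∂[0,3,5] = [3,5] − [0,5] + [0,3],
  ∂[0,1,6] = [1,6] − [0,6] + [0,1].
The resulting 21×14 matrix has rank 13, and its Smith normal form has invariant factors (1,1,1,1,1,1,1,1,1,1,1,1,1).

Reading off H_k = ker ∂_k / im ∂_{k+1}:

  H_0: rank C_0 − rank ∂_1 = 7 − 6 = 1, and the invariant factors of ∂_1 are all 1, so H_0 ≅ Z.
  H_1: rank ker ∂_1 − rank ∂_2 = (21 − 6) − 13 = 2, and the invariant factors of ∂_2 are all 1, so H_1 ≅ Z^2.
  H_2: rank ker ∂_2 − rank ∂_3 = (14 − 13) − 0 = 1, and there is no ∂_3, so H_2 ≅ Z.

(K is a triangulation of the torus T^2.)

H_0 ≅ Z,  H_1 ≅ Z^2,  H_2 ≅ Z.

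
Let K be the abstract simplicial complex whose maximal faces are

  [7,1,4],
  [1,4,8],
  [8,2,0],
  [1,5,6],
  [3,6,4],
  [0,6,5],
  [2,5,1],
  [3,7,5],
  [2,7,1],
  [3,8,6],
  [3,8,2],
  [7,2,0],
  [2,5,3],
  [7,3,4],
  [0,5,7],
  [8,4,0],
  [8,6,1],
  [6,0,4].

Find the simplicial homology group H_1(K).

H_1 ≅ Z ⊕ Z/2.

Take the total order 0 < 1 < 2 < 3 < 4 < 5 < 6 < 7 < 8 on the vertex set. Then K (dimension 2) consists of the simplices:

  0-simplices (9): [0], [1], [2], [3], [4], [5], [6], [7], [8]
  1-simplices (27): (27 of them)
  2-simplices (18): [0,2,7], [0,2,8], [0,4,6], [0,4,8], [0,5,6], [0,5,7], [1,2,5], [1,2,7], [1,4,7], [1,4,8], [1,5,6], [1,6,8], [2,3,5], [2,3,8], [3,4,6], [3,4,7], [3,5,7], [3,6,8]

giving chain groups C_0 ≅ Z^9, C_1 ≅ Z^27, C_2 ≅ Z^18.

∂_1: C_1 → C_0 maps an edge to its endpoints' difference, ∂[p,q] = q − p.
The 9×27 boundary matrix has rank 8 and Smith normal form diag(1,1,1,1,1,1,1,1).

Boundary ∂_2: C_2 → C_1 sends each 2-simplex [p,q,r] to [q,r] − [p,r] + [p,q]. For instance
  ∂[1,4,8] = [4,8] − [1,8] + [1,4],
  ∂[3,4,7] = [4,7] − [3,7] + [3,4].
The 27×18 boundary matrix has rank 18 and Smith normal form diag(1,1,1,1,1,1,1,1,1,1,1,1,1,1,1,1,1,2).

Reading off H_k = ker ∂_k / im ∂_{k+1}:

  H_1: rank ker ∂_1 − rank ∂_2 = (27 − 8) − 18 = 1, and ∂_2 has invariant factor 2 > 1, so H_1 ≅ Z ⊕ Z/2.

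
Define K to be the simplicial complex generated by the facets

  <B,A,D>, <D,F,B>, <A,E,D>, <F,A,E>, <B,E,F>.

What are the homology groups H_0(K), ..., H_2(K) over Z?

H_0 = Z,  H_1 = Z,  H_2 = 0.

K has 5 vertices, 10 edges, 5 triangles.
rank ∂_0 = 0, rank ∂_1 = 4 ⇒ b_0 = 5 − 0 − 4 = 1; all invariant factors of ∂_1 are 1 so no torsion. So H_0 ≅ Z.
rank ∂_1 = 4, rank ∂_2 = 5 ⇒ b_1 = 10 − 4 − 5 = 1; all invariant factors of ∂_2 are 1 so no torsion. So H_1 ≅ Z.
rank ∂_2 = 5, rank ∂_3 = 0 ⇒ b_2 = 5 − 5 − 0 = 0. So H_2 ≅ 0.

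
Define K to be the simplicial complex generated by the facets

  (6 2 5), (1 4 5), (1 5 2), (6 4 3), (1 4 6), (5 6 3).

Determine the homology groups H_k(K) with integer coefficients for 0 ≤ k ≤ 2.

H_0 ≅ Z,  H_1 ≅ Z,  H_2 = 0.

Take the total order 1 < 2 < 3 < 4 < 5 < 6 on the vertex set. Then K (dimension 2) consists of the simplices:

  0-simplices (6): [1], [2], [3], [4], [5], [6]
  1-simplices (12): [1,2], [1,4], [1,5], [1,6], [2,5], [2,6], [3,4], [3,5], [3,6], [4,5], [4,6], [5,6]
  2-simplices (6): [1,2,5], [1,4,5], [1,4,6], [2,5,6], [3,4,6], [3,5,6]

so the chain groups are C_0 ≅ Z^6, C_1 ≅ Z^12, C_2 ≅ Z^6.

∂_1: C_1 → C_0 maps an edge to its endpoints' difference, ∂[p,q] = q − p. For instance
  ∂[1,6] = [6] − [1].
This gives a 6×12 integer matrix of rank 5; reducing to Smith normal form yields diagonal entries (1,1,1,1,1).

The boundary map ∂_2: C_2 → C_1 sends each 2-simplex [p,q,r] to [q,r] − [p,r] + [p,q]. For instance
  ∂[1,4,5] = [4,5] − [1,5] + [1,4],
  ∂[1,4,6] = [4,6] − [1,6] + [1,4].
As a 12×6 matrix over Z this has rank 6, with invariant factors (1,1,1,1,1,1).

Reading off H_k = ker ∂_k / im ∂_{k+1}:

  H_0: rank C_0 − rank ∂_1 = 6 − 5 = 1, and the invariant factors of ∂_1 are all 1, so H_0 ≅ Z.
  H_1: rank ker ∂_1 − rank ∂_2 = (12 − 5) − 6 = 1, and the invariant factors of ∂_2 are all 1, so H_1 ≅ Z.
  H_2: rank ker ∂_2 − rank ∂_3 = (6 − 6) − 0 = 0, and there is no ∂_3, so H_2 ≅ 0.

(K is a triangulation of the cylinder S^1 x I.)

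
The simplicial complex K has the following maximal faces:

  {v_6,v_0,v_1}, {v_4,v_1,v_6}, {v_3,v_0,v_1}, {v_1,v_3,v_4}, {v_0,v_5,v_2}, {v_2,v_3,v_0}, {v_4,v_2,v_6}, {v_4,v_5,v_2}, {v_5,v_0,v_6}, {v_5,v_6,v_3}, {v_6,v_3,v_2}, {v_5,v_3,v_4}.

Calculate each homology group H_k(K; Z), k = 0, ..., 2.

H_0 ≅ Z,  H_1 ≅ Z/2,  H_2 = 0.

K has 7 vertices, 18 edges, 12 triangles.
rank ∂_0 = 0, rank ∂_1 = 6 ⇒ b_0 = 7 − 0 − 6 = 1; all invariant factors of ∂_1 are 1 so no torsion. So H_0 = Z.
rank ∂_1 = 6, rank ∂_2 = 12 ⇒ b_1 = 18 − 6 − 12 = 0; ∂_2 has invariant factor(s) [2] giving torsion. So H_1 = Z/2.
rank ∂_2 = 12, rank ∂_3 = 0 ⇒ b_2 = 12 − 12 − 0 = 0. So H_2 = 0.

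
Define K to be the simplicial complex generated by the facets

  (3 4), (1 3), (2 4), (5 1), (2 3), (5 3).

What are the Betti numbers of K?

Fix the vertex order 1 < 2 < 3 < 4 < 5 and write every simplex with vertices in increasing order. Then dim K = 1 and the simplices of K are:

  0-simplices (5): [1], [2], [3], [4], [5]
  1-simplices (6): [1,3], [1,5], [2,3], [2,4], [3,4], [3,5]

giving chain groups C_0 ≅ Z^5, C_1 ≅ Z^6.

∂_1: C_1 → C_0 sends each edge [p,q] (with p < q) to q − p. For instance
  ∂[2,3] = [3] − [2].
This gives a 5×6 integer matrix of rank 4; reducing to Smith normal form yields diagonal entries (1,1,1,1).

Reading off H_k = ker ∂_k / im ∂_{k+1}:

  H_0: rank C_0 − rank ∂_1 = 5 − 4 = 1, and the invariant factors of ∂_1 are all 1, so H_0 ≅ Z.
  H_1: rank ker ∂_1 − rank ∂_2 = (6 − 4) − 0 = 2, and there is no ∂_2, so H_1 ≅ Z^2.

(K is a triangulation of a wedge of 2 circles.)

Hence the Betti numbers are b_0 = 1, b_1 = 2.

b_0 = 1, b_1 = 2.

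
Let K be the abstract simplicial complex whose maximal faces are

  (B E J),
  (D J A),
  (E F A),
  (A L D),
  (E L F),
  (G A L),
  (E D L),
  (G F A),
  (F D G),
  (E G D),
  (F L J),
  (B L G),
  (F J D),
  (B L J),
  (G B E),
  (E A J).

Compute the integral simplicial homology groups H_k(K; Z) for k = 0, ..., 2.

Take the total order A < B < D < E < F < G < J < L on the vertex set. Then K (dimension 2) consists of the simplices:

  0-simplices (8): A, B, D, E, F, G, J, L
  1-simplices (24): AD, AE, AF, AG, AJ, AL, BE, BG, BJ, BL, DE, DF, DG, DJ, DL, EF, EG, EJ, EL, FG, FJ, FL, GL, JL
  2-simplices (16): ADJ, ADL, AEF, AEJ, AFG, AGL, BEG, BEJ, BGL, BJL, DEG, DEL, DFG, DFJ, EFL, FJL

giving chain groups C_0 ≅ Z^8, C_1 ≅ Z^24, C_2 ≅ Z^16.

The boundary map ∂_1: C_1 → C_0 is given by ∂[p,q] = [q] − [p]. For instance
  ∂DJ = J − D.
The resulting 8×24 matrix has rank 7, and its Smith normal form has invariant factors (1,1,1,1,1,1,1).

Boundary ∂_2: C_2 → C_1 sends each 2-simplex [p,q,r] to [q,r] − [p,r] + [p,q]. For instance
  ∂AEJ = EJ − AJ + AE,
  ∂ADL = DL − AL + AD.
The resulting 24×16 matrix has rank 15, and its Smith normal form has invariant factors (1,1,1,1,1,1,1,1,1,1,1,1,1,1,1).

From H_k ≅ ker(∂_k) / im(∂_{k+1}) we obtain:

  H_0: rank C_0 − rank ∂_1 = 8 − 7 = 1, and the invariant factors of ∂_1 are all 1, so H_0 = Z.
  H_1: rank ker ∂_1 − rank ∂_2 = (24 − 7) − 15 = 2, and the invariant factors of ∂_2 are all 1, so H_1 = Z^2.
  H_2: rank ker ∂_2 − rank ∂_3 = (16 − 15) − 0 = 1, and there is no ∂_3, so H_2 = Z.

(K is a triangulation of the torus T^2.)

H_0 = Z,  H_1 = Z^2,  H_2 = Z.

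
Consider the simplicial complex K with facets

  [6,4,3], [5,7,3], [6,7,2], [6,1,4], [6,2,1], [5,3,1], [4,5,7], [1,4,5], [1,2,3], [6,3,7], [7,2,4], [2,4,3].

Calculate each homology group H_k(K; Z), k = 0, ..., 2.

Fix the vertex order 1 < 2 < 3 < 4 < 5 < 6 < 7 and write every simplex with vertices in increasing order. Then dim K = 2 and the simplices of K are:

  0-simplices (7): [1], [2], [3], [4], [5], [6], [7]
  1-simplices (18): [1,2], [1,3], [1,4], [1,5], [1,6], [2,3], [2,4], [2,6], [2,7], [3,4], [3,5], [3,6], [3,7], [4,5], [4,6], [4,7], [5,7], [6,7]
  2-simplices (12): [1,2,3], [1,2,6], [1,3,5], [1,4,5], [1,4,6], [2,3,4], [2,4,7], [2,6,7], [3,4,6], [3,5,7], [3,6,7], [4,5,7]

Hence C_0 ≅ Z^7, C_1 ≅ Z^18, C_2 ≅ Z^12.

∂_1: C_1 → C_0 maps an edge to its endpoints' difference, ∂[p,q] = q − p. For instance
  ∂[1,6] = [6] − [1].
As a 7×18 matrix over Z this has rank 6, with invariant factors (1,1,1,1,1,1).

The boundary map ∂_2: C_2 → C_1 acts by ∂[p,q,r] = [q,r] − [p,r] + [p,q]. For instance
  ∂[2,6,7] = [6,7] − [2,7] + [2,6],
  ∂[1,2,6] = [2,6] − [1,6] + [1,2].
The 18×12 boundary matrix has rank 12 and Smith normal form diag(1,1,1,1,1,1,1,1,1,1,1,2).

From H_k ≅ ker(∂_k) / im(∂_{k+1}) we obtain:

  H_0: rank C_0 − rank ∂_1 = 7 − 6 = 1, and the invariant factors of ∂_1 are all 1, so H_0 = Z.
  H_1: rank ker ∂_1 − rank ∂_2 = (18 − 6) − 12 = 0, and ∂_2 has invariant factor 2 > 1, so H_1 = Z/2.
  H_2: rank ker ∂_2 − rank ∂_3 = (12 − 12) − 0 = 0, and there is no ∂_3, so H_2 = 0.

As a check, the Euler characteristic is 7 − 18 + 12 = 1, which agrees with 1 − 0 + 0 = 1.

H_0 ≅ Z,  H_1 ≅ Z/2,  H_2 = 0.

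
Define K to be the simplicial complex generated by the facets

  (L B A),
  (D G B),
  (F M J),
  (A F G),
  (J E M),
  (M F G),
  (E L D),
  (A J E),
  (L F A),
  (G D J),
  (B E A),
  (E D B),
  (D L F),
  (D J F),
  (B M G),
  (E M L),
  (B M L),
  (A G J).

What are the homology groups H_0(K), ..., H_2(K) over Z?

H_0 = Z,  H_1 = Z ⊕ Z/2,  H_2 = 0.

Take the total order A < B < D < E < F < G < J < L < M on the vertex set. Then K (dimension 2) consists of the simplices:

  0-simplices (9): A, B, D, E, F, G, J, L, M
  1-simplices (27): AB, AE, AF, AG, AJ, AL, BD, BE, BG, BL, BM, DE, DF, DG, DJ, DL, EJ, EL, EM, FG, FJ, FL, FM, GJ, GM, JM, LM
  2-simplices (18): ABE, ABL, AEJ, AFG, AFL, AGJ, BDE, BDG, BGM, BLM, DEL, DFJ, DFL, DGJ, EJM, ELM, FGM, FJM

so the chain groups are C_0 ≅ Z^9, C_1 ≅ Z^27, C_2 ≅ Z^18.

∂_1: C_1 → C_0 maps an edge to its endpoints' difference, ∂[p,q] = q − p. For instance
  ∂DF = F − D.
The resulting 9×27 matrix has rank 8, and its Smith normal form has invariant factors (1,1,1,1,1,1,1,1).

Boundary ∂_2: C_2 → C_1 sends each 2-simplex [p,q,r] to [q,r] − [p,r] + [p,q]. For instance
  ∂AFG = FG − AG + AF,
  ∂FJM = JM − FM + FJ.
The resulting 27×18 matrix has rank 18, and its Smith normal form has invariant factors (1,1,1,1,1,1,1,1,1,1,1,1,1,1,1,1,1,2).

Reading off H_k = ker ∂_k / im ∂_{k+1}:

  H_0: rank C_0 − rank ∂_1 = 9 − 8 = 1, and the invariant factors of ∂_1 are all 1, so H_0 = Z.
  H_1: rank ker ∂_1 − rank ∂_2 = (27 − 8) − 18 = 1, and ∂_2 has invariant factor 2 > 1, so H_1 = Z ⊕ Z/2.
  H_2: rank ker ∂_2 − rank ∂_3 = (18 − 18) − 0 = 0, and there is no ∂_3, so H_2 = 0.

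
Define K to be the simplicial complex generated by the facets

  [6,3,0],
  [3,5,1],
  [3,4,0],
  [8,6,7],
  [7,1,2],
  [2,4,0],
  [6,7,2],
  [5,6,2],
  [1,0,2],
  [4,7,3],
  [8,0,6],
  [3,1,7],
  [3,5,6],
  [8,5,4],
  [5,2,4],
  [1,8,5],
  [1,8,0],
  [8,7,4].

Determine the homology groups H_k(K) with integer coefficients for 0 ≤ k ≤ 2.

H_0 = Z,  H_1 = Z^2,  H_2 = Z.

Fix the vertex order 0 < 1 < 2 < 3 < 4 < 5 < 6 < 7 < 8 and write every simplex with vertices in increasing order. Then dim K = 2 and the simplices of K are:

  0-simplices (9): [0], [1], [2], [3], [4], [5], [6], [7], [8]
  1-simplices (27): (27 of them)
  2-simplices (18): [0,1,2], [0,1,8], [0,2,4], [0,3,4], [0,3,6], [0,6,8], [1,2,7], [1,3,5], [1,3,7], [1,5,8], [2,4,5], [2,5,6], [2,6,7], [3,4,7], [3,5,6], [4,5,8], [4,7,8], [6,7,8]

so the chain groups are C_0 ≅ Z^9, C_1 ≅ Z^27, C_2 ≅ Z^18.

∂_1: C_1 → C_0 sends each edge [p,q] (with p < q) to q − p.
As a 9×27 matrix over Z this has rank 8, with invariant factors (1,1,1,1,1,1,1,1).

The boundary map ∂_2: C_2 → C_1 sends each 2-simplex [p,q,r] to [q,r] − [p,r] + [p,q]. For instance
  ∂[0,1,2] = [1,2] − [0,2] + [0,1],
  ∂[0,3,4] = [3,4] − [0,4] + [0,3].
This gives a 27×18 integer matrix of rank 17; reducing to Smith normal form yields diagonal entries (1,1,1,1,1,1,1,1,1,1,1,1,1,1,1,1,1).

Now H_k = ker ∂_k / im ∂_{k+1}, so:

  H_0: rank C_0 − rank ∂_1 = 9 − 8 = 1, and the invariant factors of ∂_1 are all 1, so H_0 ≅ Z.
  H_1: rank ker ∂_1 − rank ∂_2 = (27 − 8) − 17 = 2, and the invariant factors of ∂_2 are all 1, so H_1 ≅ Z^2.
  H_2: rank ker ∂_2 − rank ∂_3 = (18 − 17) − 0 = 1, and there is no ∂_3, so H_2 ≅ Z.

As a check, the Euler characteristic is 9 − 27 + 18 = 0, which agrees with 1 − 2 + 1 = 0.
(K is a triangulation of the torus T^2.)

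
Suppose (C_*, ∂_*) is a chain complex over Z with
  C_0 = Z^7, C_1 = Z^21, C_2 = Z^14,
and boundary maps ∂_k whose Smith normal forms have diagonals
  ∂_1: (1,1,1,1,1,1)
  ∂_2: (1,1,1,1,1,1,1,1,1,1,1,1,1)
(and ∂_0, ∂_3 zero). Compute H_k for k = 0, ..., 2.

H_0 = Z,  H_1 = Z^2,  H_2 = Z.

H_0: b_0 = 7 − 0 − 6 = 1; torsion from ∂_1 factors > 1: none. So H_0 = Z.
H_1: b_1 = 21 − 6 − 13 = 2; torsion from ∂_2 factors > 1: none. So H_1 = Z^2.
H_2: b_2 = 14 − 13 − 0 = 1; torsion from ∂_3 factors > 1: none. So H_2 = Z.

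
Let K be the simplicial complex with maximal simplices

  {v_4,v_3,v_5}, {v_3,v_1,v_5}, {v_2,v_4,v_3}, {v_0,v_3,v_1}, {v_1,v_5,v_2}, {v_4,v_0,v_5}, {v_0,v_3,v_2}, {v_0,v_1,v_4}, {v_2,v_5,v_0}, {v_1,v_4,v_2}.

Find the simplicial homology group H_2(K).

H_2 = 0.

Fix the vertex order v_0 < v_1 < v_2 < v_3 < v_4 < v_5 and write every simplex with vertices in increasing order. Then dim K = 2 and the simplices of K are:

  0-simplices (6): [v_0], [v_1], [v_2], [v_3], [v_4], [v_5]
  1-simplices (15): (15 of them)
  2-simplices (10): [v_0,v_1,v_3], [v_0,v_1,v_4], [v_0,v_2,v_3], [v_0,v_2,v_5], [v_0,v_4,v_5], [v_1,v_2,v_4], [v_1,v_2,v_5], [v_1,v_3,v_5], [v_2,v_3,v_4], [v_3,v_4,v_5]

giving chain groups C_0 ≅ Z^6, C_1 ≅ Z^15, C_2 ≅ Z^10.

Boundary ∂_1: C_1 → C_0 sends each edge [p,q] (with p < q) to q − p.
This gives a 6×15 integer matrix of rank 5; reducing to Smith normal form yields diagonal entries (1,1,1,1,1).

Boundary ∂_2: C_2 → C_1 maps a triangle to the signed sum of its edges. For instance
  ∂[v_0,v_2,v_5] = [v_2,v_5] − [v_0,v_5] + [v_0,v_2],
  ∂[v_0,v_1,v_3] = [v_1,v_3] − [v_0,v_3] + [v_0,v_1].
As a 15×10 matrix over Z this has rank 10, with invariant factors (1,1,1,1,1,1,1,1,1,2).

From H_k ≅ ker(∂_k) / im(∂_{k+1}) we obtain:

  H_2: rank ker ∂_2 − rank ∂_3 = (10 − 10) − 0 = 0, and there is no ∂_3, so H_2 ≅ 0.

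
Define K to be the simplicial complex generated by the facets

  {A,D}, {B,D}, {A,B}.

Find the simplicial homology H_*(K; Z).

H_0 = Z,  H_1 = Z.

We work with the vertex ordering A < B < D. The simplices of K, each written with vertices in increasing order, are:

  0-simplices (3): A, B, D
  1-simplices (3): AB, AD, BD

Hence C_0 ≅ Z^3, C_1 ≅ Z^3.

Boundary ∂_1: C_1 → C_0 is given by ∂[p,q] = [q] − [p].
This gives a 3×3 integer matrix of rank 2; reducing to Smith normal form yields diagonal entries (1,1).

Now H_k = ker ∂_k / im ∂_{k+1}, so:

  H_0: rank C_0 − rank ∂_1 = 3 − 2 = 1, and the invariant factors of ∂_1 are all 1, so H_0 ≅ Z.
  H_1: rank ker ∂_1 − rank ∂_2 = (3 − 2) − 0 = 1, and there is no ∂_2, so H_1 ≅ Z.

As a check, the Euler characteristic is 3 − 3 = 0, which agrees with 1 − 1 = 0.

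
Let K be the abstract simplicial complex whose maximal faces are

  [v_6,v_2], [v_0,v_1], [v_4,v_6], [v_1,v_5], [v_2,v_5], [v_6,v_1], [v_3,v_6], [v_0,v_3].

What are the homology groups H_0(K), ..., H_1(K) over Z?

H_0 ≅ Z,  H_1 ≅ Z^2.

Take the total order v_0 < v_1 < v_2 < v_3 < v_4 < v_5 < v_6 on the vertex set. Then K (dimension 1) consists of the simplices:

  0-simplices (7): [v_0], [v_1], [v_2], [v_3], [v_4], [v_5], [v_6]
  1-simplices (8): [v_0,v_1], [v_0,v_3], [v_1,v_5], [v_1,v_6], [v_2,v_5], [v_2,v_6], [v_3,v_6], [v_4,v_6]

so the chain groups are C_0 ≅ Z^7, C_1 ≅ Z^8.

The boundary map ∂_1: C_1 → C_0 maps an edge to its endpoints' difference, ∂[p,q] = q − p. For instance
  ∂[v_2,v_5] = [v_5] − [v_2].
As a 7×8 matrix over Z this has rank 6, with invariant factors (1,1,1,1,1,1).

Now H_k = ker ∂_k / im ∂_{k+1}, so:

  H_0: rank C_0 − rank ∂_1 = 7 − 6 = 1, and the invariant factors of ∂_1 are all 1, so H_0 = Z.
  H_1: rank ker ∂_1 − rank ∂_2 = (8 − 6) − 0 = 2, and there is no ∂_2, so H_1 = Z^2.

As a check, the Euler characteristic is 7 − 8 = -1, which agrees with 1 − 2 = -1.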